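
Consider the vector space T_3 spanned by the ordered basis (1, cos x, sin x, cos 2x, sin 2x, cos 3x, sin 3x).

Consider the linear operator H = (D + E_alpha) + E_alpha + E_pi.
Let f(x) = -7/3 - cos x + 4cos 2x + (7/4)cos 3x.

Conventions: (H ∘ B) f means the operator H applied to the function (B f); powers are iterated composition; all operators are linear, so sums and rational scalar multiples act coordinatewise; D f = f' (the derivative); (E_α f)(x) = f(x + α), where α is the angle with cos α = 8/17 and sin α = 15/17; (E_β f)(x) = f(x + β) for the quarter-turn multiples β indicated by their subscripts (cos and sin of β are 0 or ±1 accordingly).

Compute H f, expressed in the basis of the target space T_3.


D f = sin x - 8sin 2x - (21/4)sin 3x
E_alpha f = -7/3 - (8/17)cos x + (15/17)sin x - (644/289)cos 2x - (960/289)sin 2x - (8554/4913)cos 3x + (3465/19652)sin 3x
(D + E_alpha) f = -7/3 - (8/17)cos x + (32/17)sin x - (644/289)cos 2x - (3272/289)sin 2x - (8554/4913)cos 3x - (24927/4913)sin 3x
E_alpha f = -7/3 - (8/17)cos x + (15/17)sin x - (644/289)cos 2x - (960/289)sin 2x - (8554/4913)cos 3x + (3465/19652)sin 3x
E_pi f = -7/3 + cos x + 4cos 2x - (7/4)cos 3x
((D + E_alpha) + E_alpha + E_pi) f = -7 + (1/17)cos x + (47/17)sin x - (132/289)cos 2x - (4232/289)sin 2x - (102823/19652)cos 3x - (96243/19652)sin 3x

the image equals g(x) = -7 + (1/17)cos x + (47/17)sin x - (132/289)cos 2x - (4232/289)sin 2x - (102823/19652)cos 3x - (96243/19652)sin 3x


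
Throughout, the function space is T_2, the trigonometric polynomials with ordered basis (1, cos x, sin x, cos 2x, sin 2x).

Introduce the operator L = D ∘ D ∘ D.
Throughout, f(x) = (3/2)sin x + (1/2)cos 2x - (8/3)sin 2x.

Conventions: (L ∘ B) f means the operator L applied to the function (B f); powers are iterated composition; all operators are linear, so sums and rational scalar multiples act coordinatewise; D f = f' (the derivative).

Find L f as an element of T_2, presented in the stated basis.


the result is g(x) = -(3/2)cos x + (64/3)cos 2x + 4sin 2x

D f = (3/2)cos x - (16/3)cos 2x - sin 2x
D D f = -(3/2)sin x - 2cos 2x + (32/3)sin 2x
D D D f = -(3/2)cos x + (64/3)cos 2x + 4sin 2x


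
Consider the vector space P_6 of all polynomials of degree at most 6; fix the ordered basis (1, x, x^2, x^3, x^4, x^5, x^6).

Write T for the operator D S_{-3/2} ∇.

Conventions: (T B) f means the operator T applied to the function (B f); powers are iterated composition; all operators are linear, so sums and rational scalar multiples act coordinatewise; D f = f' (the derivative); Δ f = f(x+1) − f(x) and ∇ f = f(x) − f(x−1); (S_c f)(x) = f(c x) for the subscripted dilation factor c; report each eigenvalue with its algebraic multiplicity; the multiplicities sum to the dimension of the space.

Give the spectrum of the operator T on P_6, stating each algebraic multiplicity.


λ = 0 (multiplicity 7)

image of 1: 0
image of x: 0
image of x^2: -3
image of x^3: (27/2)x + 9/2
image of x^4: -(81/2)x^2 - 27x - 6
image of x^5: (405/4)x^3 + (405/4)x^2 + 45x + 15/2
image of x^6: -(3645/16)x^4 - (1215/4)x^3 - (405/2)x^2 - (135/2)x - 9
the matrix is upper triangular; its diagonal is (0, 0, 0, 0, 0, 0, 0)
for a triangular matrix the eigenvalues are the diagonal entries, with algebraic multiplicity their repetition count


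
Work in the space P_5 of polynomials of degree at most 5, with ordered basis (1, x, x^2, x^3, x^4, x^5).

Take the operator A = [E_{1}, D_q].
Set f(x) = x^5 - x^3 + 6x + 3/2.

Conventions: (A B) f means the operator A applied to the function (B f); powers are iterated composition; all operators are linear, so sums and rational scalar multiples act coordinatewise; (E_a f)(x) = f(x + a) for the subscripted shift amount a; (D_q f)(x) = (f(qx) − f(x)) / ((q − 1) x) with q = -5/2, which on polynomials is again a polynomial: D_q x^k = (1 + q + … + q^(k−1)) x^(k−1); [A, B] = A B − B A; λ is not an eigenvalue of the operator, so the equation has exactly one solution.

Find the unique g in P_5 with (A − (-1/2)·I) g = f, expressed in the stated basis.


the image equals g(x) = 2x^5 - (1341/2)x^3 - (973/2)x^2 + 18275x - 2297/2

write g with unknown coordinates in the stated basis and equate coefficients in (A − (-1/2)·I) g = f
solving from the highest basis element down gives g = 2x^5 - (1341/2)x^3 - (973/2)x^2 + 18275x - 2297/2
check: A g = (1337/4)x^3 + (973/4)x^2 - (18263/2)x + 2303/4
so A g − (-1/2)·g = x^5 - x^3 + 6x + 3/2 = f ✓


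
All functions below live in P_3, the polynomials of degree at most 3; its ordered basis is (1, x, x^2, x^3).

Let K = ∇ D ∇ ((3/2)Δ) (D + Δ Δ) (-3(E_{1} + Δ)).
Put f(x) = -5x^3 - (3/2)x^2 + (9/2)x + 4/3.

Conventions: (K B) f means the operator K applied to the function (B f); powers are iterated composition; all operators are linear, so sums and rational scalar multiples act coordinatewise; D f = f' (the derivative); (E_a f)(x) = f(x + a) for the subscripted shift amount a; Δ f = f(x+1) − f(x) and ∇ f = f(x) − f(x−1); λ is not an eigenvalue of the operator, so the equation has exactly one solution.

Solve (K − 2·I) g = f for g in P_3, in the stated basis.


the result is g(x) = (5/2)x^3 + (3/4)x^2 - (9/4)x - 2/3

write g with unknown coordinates in the stated basis and equate coefficients in (K − 2·I) g = f
solving from the highest basis element down gives g = (5/2)x^3 + (3/4)x^2 - (9/4)x - 2/3
check: K g = 0
so K g − 2·g = -5x^3 - (3/2)x^2 + (9/2)x + 4/3 = f ✓


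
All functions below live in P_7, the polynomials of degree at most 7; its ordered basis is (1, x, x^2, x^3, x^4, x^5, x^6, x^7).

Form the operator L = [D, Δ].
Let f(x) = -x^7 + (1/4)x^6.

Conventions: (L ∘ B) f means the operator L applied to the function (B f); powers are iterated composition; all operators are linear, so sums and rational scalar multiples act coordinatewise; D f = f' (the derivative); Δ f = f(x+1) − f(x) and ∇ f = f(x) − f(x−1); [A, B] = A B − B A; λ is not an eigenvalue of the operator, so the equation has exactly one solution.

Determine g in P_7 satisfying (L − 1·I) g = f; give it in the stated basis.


the result is g(x) = x^7 - (1/4)x^6

write g with unknown coordinates in the stated basis and equate coefficients in (L − 1·I) g = f
solving from the highest basis element down gives g = x^7 - (1/4)x^6
check: L g = 0
so L g − 1·g = -x^7 + (1/4)x^6 = f ✓


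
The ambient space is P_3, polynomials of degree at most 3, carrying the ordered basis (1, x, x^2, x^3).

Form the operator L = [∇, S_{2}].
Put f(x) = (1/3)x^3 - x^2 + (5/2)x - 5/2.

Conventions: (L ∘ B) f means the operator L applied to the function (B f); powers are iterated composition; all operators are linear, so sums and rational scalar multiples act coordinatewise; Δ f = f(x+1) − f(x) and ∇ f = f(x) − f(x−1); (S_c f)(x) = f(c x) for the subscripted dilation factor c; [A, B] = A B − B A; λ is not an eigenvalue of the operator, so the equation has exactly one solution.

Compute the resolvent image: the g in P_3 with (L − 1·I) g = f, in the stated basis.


write g with unknown coordinates in the stated basis and equate coefficients in (L − 1·I) g = f
solving from the highest basis element down gives g = -(1/3)x^3 - 3x^2 - (17/2)x + 2/3
check: L g = -4x^2 - 6x - 11/6
so L g − 1·g = (1/3)x^3 - x^2 + (5/2)x - 5/2 = f ✓

g(x) = -(1/3)x^3 - 3x^2 - (17/2)x + 2/3


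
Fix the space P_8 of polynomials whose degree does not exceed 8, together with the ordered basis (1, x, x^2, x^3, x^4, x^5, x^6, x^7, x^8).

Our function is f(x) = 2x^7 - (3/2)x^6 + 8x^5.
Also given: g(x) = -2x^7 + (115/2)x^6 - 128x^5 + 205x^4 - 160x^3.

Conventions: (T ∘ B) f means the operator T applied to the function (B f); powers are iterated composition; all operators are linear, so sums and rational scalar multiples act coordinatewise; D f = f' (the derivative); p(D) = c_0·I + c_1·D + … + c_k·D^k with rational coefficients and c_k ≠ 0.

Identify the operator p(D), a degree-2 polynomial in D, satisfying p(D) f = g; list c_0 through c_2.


p(D) = -I + 4·D − D^2, i.e. c_0 = -1, c_1 = 4, c_2 = -1

D^0 f = 2x^7 - (3/2)x^6 + 8x^5
D^1 f = 14x^6 - 9x^5 + 40x^4
D^2 f = 84x^5 - 45x^4 + 160x^3
matching coefficients of g against c_0 f + c_1 Df + … from the top degree down determines the c_i
solution: c_0 = -1, c_1 = 4, c_2 = -1


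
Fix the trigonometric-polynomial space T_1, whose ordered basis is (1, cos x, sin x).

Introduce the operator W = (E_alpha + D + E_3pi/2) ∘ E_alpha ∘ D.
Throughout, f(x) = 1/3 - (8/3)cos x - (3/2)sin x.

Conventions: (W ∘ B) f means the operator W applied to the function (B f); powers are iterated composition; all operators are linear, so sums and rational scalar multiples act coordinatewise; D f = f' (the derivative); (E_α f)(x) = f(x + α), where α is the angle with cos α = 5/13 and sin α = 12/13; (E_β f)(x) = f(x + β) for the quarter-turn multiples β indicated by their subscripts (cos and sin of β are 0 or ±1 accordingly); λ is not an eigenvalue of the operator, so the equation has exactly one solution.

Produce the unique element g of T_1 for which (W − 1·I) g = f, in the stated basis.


the result is g(x) = -1/3 + (209/204)cos x + (265/204)sin x

write g with unknown coordinates in the stated basis and equate coefficients in (W − 1·I) g = f
solving from the highest basis element down gives g = -1/3 + (209/204)cos x + (265/204)sin x
check: W g = -(335/204)cos x - (41/204)sin x
so W g − 1·g = 1/3 - (8/3)cos x - (3/2)sin x = f ✓


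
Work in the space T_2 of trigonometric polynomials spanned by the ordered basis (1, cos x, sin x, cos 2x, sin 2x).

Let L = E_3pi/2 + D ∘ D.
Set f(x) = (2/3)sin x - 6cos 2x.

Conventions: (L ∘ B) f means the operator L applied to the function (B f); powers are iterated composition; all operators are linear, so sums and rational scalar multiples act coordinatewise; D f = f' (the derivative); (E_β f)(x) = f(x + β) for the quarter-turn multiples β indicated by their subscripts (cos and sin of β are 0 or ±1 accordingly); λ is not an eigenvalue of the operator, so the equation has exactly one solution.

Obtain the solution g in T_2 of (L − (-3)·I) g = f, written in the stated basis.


g(x) = (2/15)cos x + (4/15)sin x + 3cos 2x

write g with unknown coordinates in the stated basis and equate coefficients in (L − (-3)·I) g = f
solving from the highest basis element down gives g = (2/15)cos x + (4/15)sin x + 3cos 2x
check: L g = -(2/5)cos x - (2/15)sin x - 15cos 2x
so L g − (-3)·g = (2/3)sin x - 6cos 2x = f ✓


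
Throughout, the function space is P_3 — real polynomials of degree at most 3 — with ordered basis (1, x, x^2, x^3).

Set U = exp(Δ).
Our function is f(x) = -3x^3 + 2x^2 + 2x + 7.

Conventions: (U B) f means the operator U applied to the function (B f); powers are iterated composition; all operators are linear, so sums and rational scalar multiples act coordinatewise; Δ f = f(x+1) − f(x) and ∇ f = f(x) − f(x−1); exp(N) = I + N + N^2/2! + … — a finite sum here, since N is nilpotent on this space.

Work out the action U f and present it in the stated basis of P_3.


order-1 term: -9x^2 - 5x + 1
order-2 term: -9x - 7
order-3 term: -3
the series for exp(Δ) f terminates at order 3
exp(Δ) f = -3x^3 - 7x^2 - 12x - 2

the image equals g(x) = -3x^3 - 7x^2 - 12x - 2


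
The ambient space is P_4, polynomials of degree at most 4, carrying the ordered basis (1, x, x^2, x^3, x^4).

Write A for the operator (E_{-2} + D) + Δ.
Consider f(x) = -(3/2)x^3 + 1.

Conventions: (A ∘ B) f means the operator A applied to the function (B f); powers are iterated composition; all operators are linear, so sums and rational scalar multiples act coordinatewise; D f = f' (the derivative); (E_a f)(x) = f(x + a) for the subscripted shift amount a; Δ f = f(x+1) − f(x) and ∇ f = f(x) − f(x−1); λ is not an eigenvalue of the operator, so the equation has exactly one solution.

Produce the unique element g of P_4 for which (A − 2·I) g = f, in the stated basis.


g(x) = (3/2)x^3 + (45/2)x - 23/2

write g with unknown coordinates in the stated basis and equate coefficients in (A − 2·I) g = f
solving from the highest basis element down gives g = (3/2)x^3 + (45/2)x - 23/2
check: A g = (3/2)x^3 + 45x - 22
so A g − 2·g = -(3/2)x^3 + 1 = f ✓


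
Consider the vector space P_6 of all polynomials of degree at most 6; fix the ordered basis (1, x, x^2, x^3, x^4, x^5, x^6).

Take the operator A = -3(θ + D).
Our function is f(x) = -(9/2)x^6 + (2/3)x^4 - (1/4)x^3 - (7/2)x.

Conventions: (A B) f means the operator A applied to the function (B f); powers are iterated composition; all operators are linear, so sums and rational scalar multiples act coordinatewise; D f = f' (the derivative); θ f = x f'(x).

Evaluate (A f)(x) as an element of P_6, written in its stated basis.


the result is g(x) = 81x^6 + 81x^5 - 8x^4 - (23/4)x^3 + (9/4)x^2 + (21/2)x + 21/2

θ f = -27x^6 + (8/3)x^4 - (3/4)x^3 - (7/2)x
D f = -27x^5 + (8/3)x^3 - (3/4)x^2 - 7/2
(θ + D) f = -27x^6 - 27x^5 + (8/3)x^4 + (23/12)x^3 - (3/4)x^2 - (7/2)x - 7/2
(-3(θ + D)) f = 81x^6 + 81x^5 - 8x^4 - (23/4)x^3 + (9/4)x^2 + (21/2)x + 21/2


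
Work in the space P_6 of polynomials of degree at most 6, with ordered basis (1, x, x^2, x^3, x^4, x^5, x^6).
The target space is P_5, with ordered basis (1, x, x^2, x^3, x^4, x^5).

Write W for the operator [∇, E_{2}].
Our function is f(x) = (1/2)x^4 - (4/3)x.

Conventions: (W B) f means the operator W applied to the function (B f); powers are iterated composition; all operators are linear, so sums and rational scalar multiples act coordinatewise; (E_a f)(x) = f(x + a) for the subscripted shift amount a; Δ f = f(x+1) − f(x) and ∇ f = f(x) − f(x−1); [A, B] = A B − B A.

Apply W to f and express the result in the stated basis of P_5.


the result is g(x) = 0

E_{2} f = (1/2)x^4 + 4x^3 + 12x^2 + (44/3)x + 16/3
∇ E_{2} f = 2x^3 + 9x^2 + 14x + 37/6
∇ f = 2x^3 - 3x^2 + 2x - 11/6
E_{2} ∇ f = 2x^3 + 9x^2 + 14x + 37/6
[∇, E_{2}] f = 0


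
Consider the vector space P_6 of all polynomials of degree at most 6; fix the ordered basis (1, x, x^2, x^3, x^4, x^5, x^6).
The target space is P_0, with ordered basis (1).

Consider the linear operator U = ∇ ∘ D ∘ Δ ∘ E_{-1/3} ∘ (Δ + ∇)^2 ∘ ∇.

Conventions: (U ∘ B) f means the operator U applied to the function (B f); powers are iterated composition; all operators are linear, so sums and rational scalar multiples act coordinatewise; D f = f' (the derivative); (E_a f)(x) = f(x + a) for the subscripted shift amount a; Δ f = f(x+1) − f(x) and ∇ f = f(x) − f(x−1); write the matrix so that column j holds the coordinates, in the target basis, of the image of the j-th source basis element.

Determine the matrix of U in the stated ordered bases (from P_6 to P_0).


image of 1: 0
image of x: 0
image of x^2: 0
image of x^3: 0
image of x^4: 0
image of x^5: 0
image of x^6: 2880
each image's coordinates form column j of the matrix

the matrix is [[0, 0, 0, 0, 0, 0, 2880]] (rows listed top to bottom)


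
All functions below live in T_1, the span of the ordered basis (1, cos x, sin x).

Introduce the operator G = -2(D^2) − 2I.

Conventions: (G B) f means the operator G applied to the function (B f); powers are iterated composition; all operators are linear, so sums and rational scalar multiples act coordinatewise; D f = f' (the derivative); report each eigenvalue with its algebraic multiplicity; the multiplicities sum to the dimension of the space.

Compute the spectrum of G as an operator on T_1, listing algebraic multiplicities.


image of 1: -2
image of cos x: 0
image of sin x: 0
the matrix is diagonal; its diagonal is (-2, 0, 0)
for a triangular matrix the eigenvalues are the diagonal entries, with algebraic multiplicity their repetition count

λ = -2 (multiplicity 1), λ = 0 (multiplicity 2)


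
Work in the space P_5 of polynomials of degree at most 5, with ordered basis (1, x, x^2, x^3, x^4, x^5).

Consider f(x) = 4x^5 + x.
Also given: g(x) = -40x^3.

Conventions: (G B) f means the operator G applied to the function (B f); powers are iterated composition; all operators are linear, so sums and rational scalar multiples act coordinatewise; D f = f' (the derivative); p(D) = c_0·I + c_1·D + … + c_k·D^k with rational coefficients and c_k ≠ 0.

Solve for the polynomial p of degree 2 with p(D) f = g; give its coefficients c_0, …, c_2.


D^0 f = 4x^5 + x
D^1 f = 20x^4 + 1
D^2 f = 80x^3
matching coefficients of g against c_0 f + c_1 Df + … from the top degree down determines the c_i
solution: c_0 = 0, c_1 = 0, c_2 = -1/2

p(D) = -(1/2)·D^2, i.e. c_0 = 0, c_1 = 0, c_2 = -1/2


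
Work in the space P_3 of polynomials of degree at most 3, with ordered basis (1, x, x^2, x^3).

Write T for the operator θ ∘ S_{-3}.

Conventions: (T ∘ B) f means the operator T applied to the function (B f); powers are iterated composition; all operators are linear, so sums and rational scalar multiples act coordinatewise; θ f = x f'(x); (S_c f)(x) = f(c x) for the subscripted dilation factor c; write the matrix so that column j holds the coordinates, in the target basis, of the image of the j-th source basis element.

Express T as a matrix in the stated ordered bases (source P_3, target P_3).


image of 1: 0
image of x: -3x
image of x^2: 18x^2
image of x^3: -81x^3
each image's coordinates form column j of the matrix

the matrix is [[0, 0, 0, 0]; [0, -3, 0, 0]; [0, 0, 18, 0]; [0, 0, 0, -81]] (rows listed top to bottom)


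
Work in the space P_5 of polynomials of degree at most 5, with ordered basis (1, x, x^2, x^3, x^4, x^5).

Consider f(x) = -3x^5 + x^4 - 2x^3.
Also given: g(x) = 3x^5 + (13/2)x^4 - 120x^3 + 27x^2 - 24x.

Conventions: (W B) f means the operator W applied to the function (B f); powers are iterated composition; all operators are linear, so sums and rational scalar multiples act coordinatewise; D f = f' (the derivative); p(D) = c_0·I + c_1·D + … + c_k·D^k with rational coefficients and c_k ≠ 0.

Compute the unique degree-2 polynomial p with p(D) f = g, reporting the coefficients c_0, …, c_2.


c_0 = -1, c_1 = -1/2, c_2 = 2

D^0 f = -3x^5 + x^4 - 2x^3
D^1 f = -15x^4 + 4x^3 - 6x^2
D^2 f = -60x^3 + 12x^2 - 12x
matching coefficients of g against c_0 f + c_1 Df + … from the top degree down determines the c_i
solution: c_0 = -1, c_1 = -1/2, c_2 = 2


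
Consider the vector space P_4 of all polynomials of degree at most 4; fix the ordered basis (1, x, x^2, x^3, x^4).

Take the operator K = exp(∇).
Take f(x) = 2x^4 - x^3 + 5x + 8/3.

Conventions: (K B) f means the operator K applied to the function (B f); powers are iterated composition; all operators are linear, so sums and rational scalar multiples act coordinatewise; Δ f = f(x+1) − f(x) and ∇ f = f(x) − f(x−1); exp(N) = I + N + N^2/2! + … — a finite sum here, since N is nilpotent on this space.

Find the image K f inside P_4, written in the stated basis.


order-1 term: 8x^3 - 15x^2 + 11x + 2
order-2 term: 12x^2 - 27x + 17
order-3 term: 8x - 13
order-4 term: 2
the series for exp(∇) f terminates at order 4
exp(∇) f = 2x^4 + 7x^3 - 3x^2 - 3x + 32/3

the image equals g(x) = 2x^4 + 7x^3 - 3x^2 - 3x + 32/3


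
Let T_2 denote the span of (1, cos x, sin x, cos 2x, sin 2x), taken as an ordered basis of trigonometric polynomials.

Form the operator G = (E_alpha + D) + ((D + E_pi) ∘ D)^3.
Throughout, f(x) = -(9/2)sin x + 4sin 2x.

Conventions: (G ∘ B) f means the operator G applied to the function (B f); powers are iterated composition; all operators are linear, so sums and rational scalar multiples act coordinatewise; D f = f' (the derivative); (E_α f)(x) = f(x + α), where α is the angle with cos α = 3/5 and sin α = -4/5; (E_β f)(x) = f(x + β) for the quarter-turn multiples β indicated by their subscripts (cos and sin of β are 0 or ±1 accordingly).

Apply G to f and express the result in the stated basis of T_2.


the result is g(x) = (81/10)cos x - (117/10)sin x + (8904/25)cos 2x - (1628/25)sin 2x

E_alpha f = (18/5)cos x - (27/10)sin x - (96/25)cos 2x - (28/25)sin 2x
D f = -(9/2)cos x + 8cos 2x
(E_alpha + D) f = -(9/10)cos x - (27/10)sin x + (104/25)cos 2x - (28/25)sin 2x
D f = -(9/2)cos x + 8cos 2x
D D f = (9/2)sin x - 16sin 2x
E_pi D f = (9/2)cos x + 8cos 2x
(D + E_pi) D f = (9/2)cos x + (9/2)sin x + 8cos 2x - 16sin 2x
D ((D + E_pi) ∘ D) f = (9/2)cos x - (9/2)sin x - 32cos 2x - 16sin 2x
D D ((D + E_pi) ∘ D) f = -(9/2)cos x - (9/2)sin x - 32cos 2x + 64sin 2x
E_pi D ((D + E_pi) ∘ D) f = -(9/2)cos x + (9/2)sin x - 32cos 2x - 16sin 2x
(D + E_pi) D ((D + E_pi) ∘ D) f = -9cos x - 64cos 2x + 48sin 2x
D ((D + E_pi) ∘ D) ((D + E_pi) ∘ D) f = 9sin x + 96cos 2x + 128sin 2x
D D ((D + E_pi) ∘ D) ((D + E_pi) ∘ D) f = 9cos x + 256cos 2x - 192sin 2x
E_pi D ((D + E_pi) ∘ D) ((D + E_pi) ∘ D) f = -9sin x + 96cos 2x + 128sin 2x
(D + E_pi) D ((D + E_pi) ∘ D) ((D + E_pi) ∘ D) f = 9cos x - 9sin x + 352cos 2x - 64sin 2x
((E_alpha + D) + ((D + E_pi) ∘ D)^3) f = (81/10)cos x - (117/10)sin x + (8904/25)cos 2x - (1628/25)sin 2x


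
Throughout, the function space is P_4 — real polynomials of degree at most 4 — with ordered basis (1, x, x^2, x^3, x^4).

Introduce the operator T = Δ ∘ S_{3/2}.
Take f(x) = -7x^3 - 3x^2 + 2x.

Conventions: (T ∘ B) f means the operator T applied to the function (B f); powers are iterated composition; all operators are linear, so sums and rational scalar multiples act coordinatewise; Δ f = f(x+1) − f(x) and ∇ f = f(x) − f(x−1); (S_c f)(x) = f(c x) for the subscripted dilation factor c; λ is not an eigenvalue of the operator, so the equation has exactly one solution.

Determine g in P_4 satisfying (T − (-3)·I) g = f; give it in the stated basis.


write g with unknown coordinates in the stated basis and equate coefficients in (T − (-3)·I) g = f
solving from the highest basis element down gives g = -(7/3)x^3 + (55/8)x^2 - (85/48)x - 79/48
check: T g = -(189/8)x^2 + (117/16)x + 79/16
so T g − (-3)·g = -7x^3 - 3x^2 + 2x = f ✓

the image equals g(x) = -(7/3)x^3 + (55/8)x^2 - (85/48)x - 79/48


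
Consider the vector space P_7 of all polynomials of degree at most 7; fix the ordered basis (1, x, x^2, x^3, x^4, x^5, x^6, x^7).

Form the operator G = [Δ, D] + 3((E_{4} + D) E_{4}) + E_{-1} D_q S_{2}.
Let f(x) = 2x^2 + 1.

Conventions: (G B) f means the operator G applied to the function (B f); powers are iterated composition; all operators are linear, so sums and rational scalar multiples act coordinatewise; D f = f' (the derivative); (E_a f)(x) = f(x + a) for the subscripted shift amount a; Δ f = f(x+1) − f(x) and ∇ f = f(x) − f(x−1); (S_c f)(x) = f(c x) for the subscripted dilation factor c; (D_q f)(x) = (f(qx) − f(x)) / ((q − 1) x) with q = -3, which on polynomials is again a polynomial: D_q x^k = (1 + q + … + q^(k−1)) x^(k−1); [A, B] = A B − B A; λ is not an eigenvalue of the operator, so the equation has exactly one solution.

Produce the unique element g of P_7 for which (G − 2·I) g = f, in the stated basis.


write g with unknown coordinates in the stated basis and equate coefficients in (G − 2·I) g = f
solving from the highest basis element down gives g = 2x^2 - 92x + 2221
check: G g = 6x^2 - 184x + 4443
so G g − 2·g = 2x^2 + 1 = f ✓

the image equals g(x) = 2x^2 - 92x + 2221


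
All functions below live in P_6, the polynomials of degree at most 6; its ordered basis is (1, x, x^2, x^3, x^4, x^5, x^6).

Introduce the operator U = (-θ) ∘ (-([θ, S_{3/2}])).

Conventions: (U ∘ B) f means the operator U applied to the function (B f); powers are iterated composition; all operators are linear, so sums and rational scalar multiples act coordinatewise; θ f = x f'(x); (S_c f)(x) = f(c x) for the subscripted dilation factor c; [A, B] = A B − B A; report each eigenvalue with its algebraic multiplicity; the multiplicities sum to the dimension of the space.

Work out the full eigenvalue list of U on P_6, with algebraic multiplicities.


λ = 0 (multiplicity 7)

image of 1: 0
image of x: 0
image of x^2: 0
image of x^3: 0
image of x^4: 0
image of x^5: 0
image of x^6: 0
the matrix is upper triangular; its diagonal is (0, 0, 0, 0, 0, 0, 0)
for a triangular matrix the eigenvalues are the diagonal entries, with algebraic multiplicity their repetition count


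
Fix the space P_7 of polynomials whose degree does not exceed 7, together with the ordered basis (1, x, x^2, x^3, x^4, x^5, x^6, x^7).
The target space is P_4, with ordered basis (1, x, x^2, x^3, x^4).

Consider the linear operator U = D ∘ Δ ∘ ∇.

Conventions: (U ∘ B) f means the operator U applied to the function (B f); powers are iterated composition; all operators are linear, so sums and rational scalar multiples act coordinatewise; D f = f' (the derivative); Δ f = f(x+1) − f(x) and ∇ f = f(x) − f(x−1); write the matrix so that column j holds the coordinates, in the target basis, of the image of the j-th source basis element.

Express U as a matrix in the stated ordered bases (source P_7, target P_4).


the matrix is [[0, 0, 0, 6, 0, 10, 0, 14]; [0, 0, 0, 0, 24, 0, 60, 0]; [0, 0, 0, 0, 0, 60, 0, 210]; [0, 0, 0, 0, 0, 0, 120, 0]; [0, 0, 0, 0, 0, 0, 0, 210]] (rows listed top to bottom)

image of 1: 0
image of x: 0
image of x^2: 0
image of x^3: 6
image of x^4: 24x
image of x^5: 60x^2 + 10
image of x^6: 120x^3 + 60x
image of x^7: 210x^4 + 210x^2 + 14
each image's coordinates form column j of the matrix


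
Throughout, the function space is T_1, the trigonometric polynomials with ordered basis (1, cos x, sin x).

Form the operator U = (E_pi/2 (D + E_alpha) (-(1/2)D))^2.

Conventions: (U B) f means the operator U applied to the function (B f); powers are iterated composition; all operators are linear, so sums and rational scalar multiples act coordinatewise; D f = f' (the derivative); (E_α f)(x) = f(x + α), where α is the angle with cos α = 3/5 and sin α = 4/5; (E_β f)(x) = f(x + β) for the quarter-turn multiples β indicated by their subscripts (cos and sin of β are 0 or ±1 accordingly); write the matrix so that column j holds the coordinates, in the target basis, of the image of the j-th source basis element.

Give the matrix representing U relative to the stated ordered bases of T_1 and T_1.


image of 1: 0
image of cos x: -(18/25)cos x - (27/50)sin x
image of sin x: (27/50)cos x - (18/25)sin x
each image's coordinates form column j of the matrix

the matrix is [[0, 0, 0]; [0, -18/25, 27/50]; [0, -27/50, -18/25]] (rows listed top to bottom)


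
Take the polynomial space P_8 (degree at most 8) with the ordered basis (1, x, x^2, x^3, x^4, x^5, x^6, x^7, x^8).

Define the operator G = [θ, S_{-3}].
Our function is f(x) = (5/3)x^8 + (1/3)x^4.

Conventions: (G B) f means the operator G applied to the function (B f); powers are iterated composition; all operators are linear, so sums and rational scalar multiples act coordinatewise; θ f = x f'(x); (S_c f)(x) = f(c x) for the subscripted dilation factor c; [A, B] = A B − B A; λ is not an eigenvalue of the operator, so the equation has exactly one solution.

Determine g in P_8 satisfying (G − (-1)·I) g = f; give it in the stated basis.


the image equals g(x) = (5/3)x^8 + (1/3)x^4

write g with unknown coordinates in the stated basis and equate coefficients in (G − (-1)·I) g = f
solving from the highest basis element down gives g = (5/3)x^8 + (1/3)x^4
check: G g = 0
so G g − (-1)·g = (5/3)x^8 + (1/3)x^4 = f ✓


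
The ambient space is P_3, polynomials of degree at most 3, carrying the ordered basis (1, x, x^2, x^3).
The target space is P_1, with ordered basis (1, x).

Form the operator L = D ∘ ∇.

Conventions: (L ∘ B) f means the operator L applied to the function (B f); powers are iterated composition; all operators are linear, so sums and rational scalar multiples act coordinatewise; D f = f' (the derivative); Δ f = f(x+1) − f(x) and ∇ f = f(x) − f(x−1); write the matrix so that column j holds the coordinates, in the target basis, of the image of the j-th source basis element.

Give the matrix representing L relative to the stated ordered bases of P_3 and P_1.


the matrix is [[0, 0, 2, -3]; [0, 0, 0, 6]] (rows listed top to bottom)

image of 1: 0
image of x: 0
image of x^2: 2
image of x^3: 6x - 3
each image's coordinates form column j of the matrix


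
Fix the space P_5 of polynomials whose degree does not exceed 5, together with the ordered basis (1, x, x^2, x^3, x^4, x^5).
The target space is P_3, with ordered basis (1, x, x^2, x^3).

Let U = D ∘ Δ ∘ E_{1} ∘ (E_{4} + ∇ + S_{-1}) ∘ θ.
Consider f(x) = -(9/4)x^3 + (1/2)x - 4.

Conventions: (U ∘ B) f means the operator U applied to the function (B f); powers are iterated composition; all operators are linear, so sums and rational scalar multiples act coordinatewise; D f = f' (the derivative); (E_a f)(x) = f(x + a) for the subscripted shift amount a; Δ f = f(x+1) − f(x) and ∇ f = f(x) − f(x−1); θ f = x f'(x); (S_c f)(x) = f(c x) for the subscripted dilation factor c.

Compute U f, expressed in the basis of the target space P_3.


the result is g(x) = -405/2

θ f = -(27/4)x^3 + (1/2)x
E_{4} θ f = -(27/4)x^3 - 81x^2 - (647/2)x - 430
∇ θ f = -(81/4)x^2 + (81/4)x - 25/4
S_{-1} θ f = (27/4)x^3 - (1/2)x
(E_{4} + ∇ + S_{-1}) θ f = -(405/4)x^2 - (1215/4)x - 1745/4
E_{1} (E_{4} + ∇ + S_{-1}) θ f = -(405/4)x^2 - (2025/4)x - 3365/4
Δ E_{1} (E_{4} + ∇ + S_{-1}) θ f = -(405/2)x - 1215/2
D (Δ ∘ E_{1} ∘ (E_{4} + ∇ + S_{-1})) θ f = -405/2


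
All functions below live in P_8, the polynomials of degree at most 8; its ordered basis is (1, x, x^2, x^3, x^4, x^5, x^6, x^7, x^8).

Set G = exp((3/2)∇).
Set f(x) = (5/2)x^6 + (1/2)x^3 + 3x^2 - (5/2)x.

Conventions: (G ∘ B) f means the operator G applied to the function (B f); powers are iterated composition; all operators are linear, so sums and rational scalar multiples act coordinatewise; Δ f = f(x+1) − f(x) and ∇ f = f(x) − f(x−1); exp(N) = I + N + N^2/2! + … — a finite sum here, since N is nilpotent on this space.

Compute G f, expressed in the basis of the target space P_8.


order-1 term: (45/2)x^5 - (225/4)x^4 + 75x^3 - 54x^2 + (117/4)x - 45/4
order-2 term: (675/8)x^4 - (675/2)x^3 + (4725/8)x^2 - (4023/8)x + 711/4
order-3 term: (675/4)x^3 - (6075/8)x^2 + (10125/8)x - 12123/16
order-4 term: (6075/32)x^2 - (6075/8)x + 26325/32
order-5 term: (3645/32)x - 18225/64
order-6 term: 3645/128
the series for exp((3/2)∇) f terminates at order 6
exp((3/2)∇) f = (5/2)x^6 + (45/2)x^5 + (225/8)x^4 - (373/4)x^3 - (957/32)x^2 + (4609/32)x - 3177/128

the result is g(x) = (5/2)x^6 + (45/2)x^5 + (225/8)x^4 - (373/4)x^3 - (957/32)x^2 + (4609/32)x - 3177/128


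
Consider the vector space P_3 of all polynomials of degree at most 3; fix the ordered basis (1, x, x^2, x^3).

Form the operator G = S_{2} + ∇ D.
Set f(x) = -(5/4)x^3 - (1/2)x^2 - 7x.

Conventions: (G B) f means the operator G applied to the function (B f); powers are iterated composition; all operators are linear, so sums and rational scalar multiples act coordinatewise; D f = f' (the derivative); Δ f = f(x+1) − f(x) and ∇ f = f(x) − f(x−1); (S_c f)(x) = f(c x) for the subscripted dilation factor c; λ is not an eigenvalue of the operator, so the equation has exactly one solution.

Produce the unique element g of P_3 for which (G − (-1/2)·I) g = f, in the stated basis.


the image equals g(x) = -(5/34)x^3 - (1/9)x^2 - (208/85)x - 67/459

write g with unknown coordinates in the stated basis and equate coefficients in (G − (-1/2)·I) g = f
solving from the highest basis element down gives g = -(5/34)x^3 - (1/9)x^2 - (208/85)x - 67/459
check: G g = -(20/17)x^3 - (4/9)x^2 - (491/85)x + 67/918
so G g − (-1/2)·g = -(5/4)x^3 - (1/2)x^2 - 7x = f ✓


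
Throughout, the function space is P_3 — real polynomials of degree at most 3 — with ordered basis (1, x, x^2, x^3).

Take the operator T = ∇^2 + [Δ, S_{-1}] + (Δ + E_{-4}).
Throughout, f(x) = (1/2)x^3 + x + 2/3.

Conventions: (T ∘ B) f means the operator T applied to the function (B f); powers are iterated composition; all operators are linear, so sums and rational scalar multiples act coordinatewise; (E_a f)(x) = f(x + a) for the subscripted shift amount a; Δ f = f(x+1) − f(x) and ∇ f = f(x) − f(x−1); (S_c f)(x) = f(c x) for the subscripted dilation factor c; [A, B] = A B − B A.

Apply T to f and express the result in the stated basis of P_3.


∇ f = (3/2)x^2 - (3/2)x + 3/2
∇ ∇ f = 3x - 3
S_{-1} f = -(1/2)x^3 - x + 2/3
Δ S_{-1} f = -(3/2)x^2 - (3/2)x - 3/2
Δ f = (3/2)x^2 + (3/2)x + 3/2
S_{-1} Δ f = (3/2)x^2 - (3/2)x + 3/2
[Δ, S_{-1}] f = -3x^2 - 3
Δ f = (3/2)x^2 + (3/2)x + 3/2
E_{-4} f = (1/2)x^3 - 6x^2 + 25x - 106/3
(Δ + E_{-4}) f = (1/2)x^3 - (9/2)x^2 + (53/2)x - 203/6
(∇^2 + [Δ, S_{-1}] + (Δ + E_{-4})) f = (1/2)x^3 - (15/2)x^2 + (59/2)x - 239/6

the result is g(x) = (1/2)x^3 - (15/2)x^2 + (59/2)x - 239/6


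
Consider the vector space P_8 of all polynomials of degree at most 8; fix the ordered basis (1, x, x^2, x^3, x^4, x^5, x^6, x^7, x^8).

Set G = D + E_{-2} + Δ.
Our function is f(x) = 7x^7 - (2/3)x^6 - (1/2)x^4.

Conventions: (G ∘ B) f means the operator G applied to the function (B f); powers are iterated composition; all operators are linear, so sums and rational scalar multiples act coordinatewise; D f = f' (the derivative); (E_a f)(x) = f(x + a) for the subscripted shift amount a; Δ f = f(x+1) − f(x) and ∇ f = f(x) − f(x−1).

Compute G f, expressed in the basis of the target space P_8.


D f = 49x^6 - 4x^5 - 2x^3
E_{-2} f = 7x^7 - (296/3)x^6 + 596x^5 - (4001/2)x^4 + (12092/3)x^3 - 4876x^2 + 3280x - 2840/3
Δ f = 49x^6 + 143x^5 + 235x^4 + (689/3)x^3 + 134x^2 + 43x + 35/6
(D + E_{-2} + Δ) f = 7x^7 - (2/3)x^6 + 735x^5 - (3531/2)x^4 + (12775/3)x^3 - 4742x^2 + 3323x - 5645/6

g(x) = 7x^7 - (2/3)x^6 + 735x^5 - (3531/2)x^4 + (12775/3)x^3 - 4742x^2 + 3323x - 5645/6


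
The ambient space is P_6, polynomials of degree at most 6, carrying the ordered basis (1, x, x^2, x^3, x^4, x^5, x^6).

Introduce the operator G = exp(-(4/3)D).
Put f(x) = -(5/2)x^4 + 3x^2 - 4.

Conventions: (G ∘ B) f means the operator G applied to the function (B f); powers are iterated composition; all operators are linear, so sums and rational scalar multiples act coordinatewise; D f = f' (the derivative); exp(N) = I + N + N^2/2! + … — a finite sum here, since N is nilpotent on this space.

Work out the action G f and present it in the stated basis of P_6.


order-1 term: (40/3)x^3 - 8x
order-2 term: -(80/3)x^2 + 16/3
order-3 term: (640/27)x
order-4 term: -640/81
the series for exp(-(4/3)D) f terminates at order 4
exp(-(4/3)D) f = -(5/2)x^4 + (40/3)x^3 - (71/3)x^2 + (424/27)x - 532/81

the image equals g(x) = -(5/2)x^4 + (40/3)x^3 - (71/3)x^2 + (424/27)x - 532/81


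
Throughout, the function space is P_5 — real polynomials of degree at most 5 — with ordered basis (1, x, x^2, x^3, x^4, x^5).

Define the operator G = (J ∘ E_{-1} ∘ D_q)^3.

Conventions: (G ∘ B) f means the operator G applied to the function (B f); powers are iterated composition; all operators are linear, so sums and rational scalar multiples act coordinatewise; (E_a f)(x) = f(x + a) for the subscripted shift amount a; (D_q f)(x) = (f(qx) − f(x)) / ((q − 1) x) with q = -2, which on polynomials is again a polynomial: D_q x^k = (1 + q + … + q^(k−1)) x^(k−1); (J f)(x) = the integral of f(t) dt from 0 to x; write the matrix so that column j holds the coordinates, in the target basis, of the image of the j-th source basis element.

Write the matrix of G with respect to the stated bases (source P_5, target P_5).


image of 1: 0
image of x: x
image of x^2: -(1/8)x^2 + (3/4)x
image of x^3: x^3 - (9/4)x^2 + (9/2)x
image of x^4: -(125/64)x^4 + (105/16)x^3 - (225/32)x^2 + (135/16)x
image of x^5: (1331/125)x^5 - (16071/400)x^4 + (6963/100)x^3 - (12771/200)x^2 + (5049/100)x
each image's coordinates form column j of the matrix

the matrix is [[0, 0, 0, 0, 0, 0]; [0, 1, 3/4, 9/2, 135/16, 5049/100]; [0, 0, -1/8, -9/4, -225/32, -12771/200]; [0, 0, 0, 1, 105/16, 6963/100]; [0, 0, 0, 0, -125/64, -16071/400]; [0, 0, 0, 0, 0, 1331/125]] (rows listed top to bottom)


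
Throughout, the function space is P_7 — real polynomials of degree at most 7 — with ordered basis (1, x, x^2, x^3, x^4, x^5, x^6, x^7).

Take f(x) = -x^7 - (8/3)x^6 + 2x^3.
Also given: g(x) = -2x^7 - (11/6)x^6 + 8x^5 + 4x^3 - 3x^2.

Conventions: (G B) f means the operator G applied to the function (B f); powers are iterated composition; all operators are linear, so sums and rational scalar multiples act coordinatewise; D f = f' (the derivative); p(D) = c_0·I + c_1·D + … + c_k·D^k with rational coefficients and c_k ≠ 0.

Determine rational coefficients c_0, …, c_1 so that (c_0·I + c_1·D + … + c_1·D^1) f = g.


c_0 = 2, c_1 = -1/2

D^0 f = -x^7 - (8/3)x^6 + 2x^3
D^1 f = -7x^6 - 16x^5 + 6x^2
matching coefficients of g against c_0 f + c_1 Df + … from the top degree down determines the c_i
solution: c_0 = 2, c_1 = -1/2


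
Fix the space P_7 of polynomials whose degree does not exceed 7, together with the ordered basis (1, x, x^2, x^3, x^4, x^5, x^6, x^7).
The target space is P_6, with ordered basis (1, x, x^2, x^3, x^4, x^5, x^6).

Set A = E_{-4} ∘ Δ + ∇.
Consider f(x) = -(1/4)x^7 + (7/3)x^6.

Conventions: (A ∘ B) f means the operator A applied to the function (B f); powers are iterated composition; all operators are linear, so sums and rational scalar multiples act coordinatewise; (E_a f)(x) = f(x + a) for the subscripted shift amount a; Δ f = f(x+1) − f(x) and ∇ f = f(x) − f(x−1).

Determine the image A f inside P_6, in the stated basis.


the result is g(x) = -(7/2)x^6 + 70x^5 - (1225/2)x^4 + (9940/3)x^3 - (20531/2)x^2 + 16842x - 68449/6

Δ f = -(7/4)x^6 + (35/4)x^5 + (105/4)x^4 + (455/12)x^3 + (119/4)x^2 + (49/4)x + 25/12
E_{-4} Δ f = -(7/4)x^6 + (203/4)x^5 - (2275/4)x^4 + (39095/12)x^3 - (40901/4)x^2 + (67305/4)x - 136867/12
∇ f = -(7/4)x^6 + (77/4)x^5 - (175/4)x^4 + (665/12)x^3 - (161/4)x^2 + (63/4)x - 31/12
(E_{-4} ∘ Δ + ∇) f = -(7/2)x^6 + 70x^5 - (1225/2)x^4 + (9940/3)x^3 - (20531/2)x^2 + 16842x - 68449/6


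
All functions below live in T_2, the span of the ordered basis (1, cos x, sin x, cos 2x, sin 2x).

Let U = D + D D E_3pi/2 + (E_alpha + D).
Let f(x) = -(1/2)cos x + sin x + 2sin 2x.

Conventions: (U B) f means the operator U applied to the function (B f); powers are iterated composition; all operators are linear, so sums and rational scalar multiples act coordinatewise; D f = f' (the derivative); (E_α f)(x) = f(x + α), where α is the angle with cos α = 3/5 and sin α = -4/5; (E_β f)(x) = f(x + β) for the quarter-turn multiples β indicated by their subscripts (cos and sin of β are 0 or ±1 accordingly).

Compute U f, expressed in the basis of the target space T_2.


D f = cos x + (1/2)sin x + 4cos 2x
E_3pi/2 f = -cos x - (1/2)sin x - 2sin 2x
D E_3pi/2 f = -(1/2)cos x + sin x - 4cos 2x
D D E_3pi/2 f = cos x + (1/2)sin x + 8sin 2x
E_alpha f = -(11/10)cos x + (1/5)sin x - (48/25)cos 2x - (14/25)sin 2x
D f = cos x + (1/2)sin x + 4cos 2x
(E_alpha + D) f = -(1/10)cos x + (7/10)sin x + (52/25)cos 2x - (14/25)sin 2x
(D + D D E_3pi/2 + (E_alpha + D)) f = (19/10)cos x + (17/10)sin x + (152/25)cos 2x + (186/25)sin 2x

the result is g(x) = (19/10)cos x + (17/10)sin x + (152/25)cos 2x + (186/25)sin 2x


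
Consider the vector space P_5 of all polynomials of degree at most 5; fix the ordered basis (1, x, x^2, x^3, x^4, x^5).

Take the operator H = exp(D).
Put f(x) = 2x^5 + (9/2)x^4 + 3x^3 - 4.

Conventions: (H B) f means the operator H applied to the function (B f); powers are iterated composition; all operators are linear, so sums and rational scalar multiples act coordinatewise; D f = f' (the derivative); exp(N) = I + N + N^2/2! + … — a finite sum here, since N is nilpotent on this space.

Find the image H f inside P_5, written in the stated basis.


g(x) = 2x^5 + (29/2)x^4 + 41x^3 + 56x^2 + 37x + 11/2

order-1 term: 10x^4 + 18x^3 + 9x^2
order-2 term: 20x^3 + 27x^2 + 9x
order-3 term: 20x^2 + 18x + 3
order-4 term: 10x + 9/2
order-5 term: 2
the series for exp(D) f terminates at order 5
exp(D) f = 2x^5 + (29/2)x^4 + 41x^3 + 56x^2 + 37x + 11/2
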